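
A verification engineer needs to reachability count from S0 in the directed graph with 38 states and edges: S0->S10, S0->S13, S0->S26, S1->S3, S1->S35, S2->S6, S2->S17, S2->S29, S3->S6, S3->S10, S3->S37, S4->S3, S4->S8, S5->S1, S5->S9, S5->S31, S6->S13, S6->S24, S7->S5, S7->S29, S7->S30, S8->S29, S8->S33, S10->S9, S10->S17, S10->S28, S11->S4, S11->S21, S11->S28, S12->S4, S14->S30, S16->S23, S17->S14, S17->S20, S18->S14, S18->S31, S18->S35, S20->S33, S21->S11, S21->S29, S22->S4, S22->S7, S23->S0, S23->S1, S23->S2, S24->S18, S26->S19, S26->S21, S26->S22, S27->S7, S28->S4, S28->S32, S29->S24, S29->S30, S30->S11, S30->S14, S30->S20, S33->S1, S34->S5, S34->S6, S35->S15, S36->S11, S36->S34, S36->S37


BFS from S0:
  layer 0: {S0}
  layer 1: {S10, S13, S26}
  layer 2: {S9, S17, S19, S21, S22, S28}
  layer 3: {S4, S7, S11, S14, S20, S29, S32}
  layer 4: {S3, S5, S8, S24, S30, S33}
  layer 5: {S1, S6, S18, S31, S37}
  layer 6: {S35}
  layer 7: {S15}
Reachable set: {S0, S1, S3, S4, S5, S6, S7, S8, S9, S10, S11, S13, S14, S15, S17, S18, S19, S20, S21, S22, S24, S26, S28, S29, S30, S31, S32, S33, S35, S37}
Count = 30

30


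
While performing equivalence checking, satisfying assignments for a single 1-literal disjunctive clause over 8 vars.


Step 1: Total=2^8=256
Step 2: Unsat when all 1 false: 2^7=128
Step 3: Sat=256-128=128

128


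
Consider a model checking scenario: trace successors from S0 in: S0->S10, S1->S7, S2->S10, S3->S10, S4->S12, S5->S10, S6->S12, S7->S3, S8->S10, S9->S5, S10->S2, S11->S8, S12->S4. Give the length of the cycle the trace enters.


Trace from S0 until a state repeats:
  S0 -> S10 -> S2 -> S10
S10 first seen at step 1, revisited at step 3.
Cycle length = 3 - 1 = 2

2


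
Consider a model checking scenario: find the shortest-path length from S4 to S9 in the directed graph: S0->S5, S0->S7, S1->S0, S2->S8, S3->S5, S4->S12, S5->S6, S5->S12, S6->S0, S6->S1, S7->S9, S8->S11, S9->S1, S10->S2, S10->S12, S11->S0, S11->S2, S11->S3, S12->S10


BFS layer-by-layer from S4:
  dist 0: {S4}
  dist 1: {S12}
  dist 2: {S10}
  dist 3: {S2}
  dist 4: {S8}
  dist 5: {S11}
  dist 6: {S0, S3}
  dist 7: {S5, S7}
  dist 8: {S6, S9}
  -> S9 reached at distance 8
Shortest path length = 8

8


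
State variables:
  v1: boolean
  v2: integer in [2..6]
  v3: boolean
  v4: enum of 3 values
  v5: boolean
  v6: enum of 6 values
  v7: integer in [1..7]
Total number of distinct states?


State space = product of domain sizes of all variables.
Domain sizes:
  v1 (boolean): 2
  v2 (integer in [2..6]): 5
  v3 (boolean): 2
  v4 (enum of 3 values): 3
  v5 (boolean): 2
  v6 (enum of 6 values): 6
  v7 (integer in [1..7]): 7
Product = 2 * 5 * 2 * 3 * 2 * 6 * 7 = 5040

5040


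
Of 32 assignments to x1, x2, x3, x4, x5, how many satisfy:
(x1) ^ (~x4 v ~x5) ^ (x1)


CNF with 3 clauses over 5 vars (32 assignments).
An assignment satisfies CNF iff every clause has >=1 true literal.
Check each row (bits = x1,x2,x3,x4,x5; clause T/F shown):
  row 0 [00000]: clauses=FTF -> 0
  row 1 [00001]: clauses=FTF -> 0
  row 2 [00010]: clauses=FTF -> 0
  row 3 [00011]: clauses=FFF -> 0
  row 4 [00100]: clauses=FTF -> 0
  row 5 [00101]: clauses=FTF -> 0
  row 6 [00110]: clauses=FTF -> 0
  row 7 [00111]: clauses=FFF -> 0
  row 8 [01000]: clauses=FTF -> 0
  row 9 [01001]: clauses=FTF -> 0
  row 10 [01010]: clauses=FTF -> 0
  row 11 [01011]: clauses=FFF -> 0
  row 12 [01100]: clauses=FTF -> 0
  row 13 [01101]: clauses=FTF -> 0
  row 14 [01110]: clauses=FTF -> 0
  row 15 [01111]: clauses=FFF -> 0
  row 16 [10000]: clauses=TTT -> 1
  row 17 [10001]: clauses=TTT -> 1
  row 18 [10010]: clauses=TTT -> 1
  row 19 [10011]: clauses=TFT -> 0
  row 20 [10100]: clauses=TTT -> 1
  row 21 [10101]: clauses=TTT -> 1
  row 22 [10110]: clauses=TTT -> 1
  row 23 [10111]: clauses=TFT -> 0
  row 24 [11000]: clauses=TTT -> 1
  row 25 [11001]: clauses=TTT -> 1
  row 26 [11010]: clauses=TTT -> 1
  row 27 [11011]: clauses=TFT -> 0
  row 28 [11100]: clauses=TTT -> 1
  row 29 [11101]: clauses=TTT -> 1
  row 30 [11110]: clauses=TTT -> 1
  row 31 [11111]: clauses=TFT -> 0
Full result column, 8 rows per line (x1,x2 fixed per line; x3,x4,x5 runs 000..111 left to right):
  rows 0-7 [x1,x2=00]: 00000000  (ones: 0)
  rows 8-15 [x1,x2=01]: 00000000  (ones: 0)
  rows 16-23 [x1,x2=10]: 11101110  (ones: 6)
  rows 24-31 [x1,x2=11]: 11101110  (ones: 6)
Satisfying assignments = 0+0+6+6 = 12

12


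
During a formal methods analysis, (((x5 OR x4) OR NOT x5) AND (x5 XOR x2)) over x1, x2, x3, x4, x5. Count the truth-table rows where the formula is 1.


Formula: (((x5 OR x4) OR NOT x5) AND (x5 XOR x2)) over 5 vars (32 rows)
Evaluate each row (x1, x2, x3, x4, x5 as bits, MSB first):
  row 0 [00000]: (((0 OR 0) OR NOT 0) AND (0 XOR 0)) -> 0
  row 1 [00001]: (((1 OR 0) OR NOT 1) AND (1 XOR 0)) -> 1
  row 2 [00010]: (((0 OR 1) OR NOT 0) AND (0 XOR 0)) -> 0
  row 3 [00011]: (((1 OR 1) OR NOT 1) AND (1 XOR 0)) -> 1
  row 4 [00100]: (((0 OR 0) OR NOT 0) AND (0 XOR 0)) -> 0
  row 5 [00101]: (((1 OR 0) OR NOT 1) AND (1 XOR 0)) -> 1
  row 6 [00110]: (((0 OR 1) OR NOT 0) AND (0 XOR 0)) -> 0
  row 7 [00111]: (((1 OR 1) OR NOT 1) AND (1 XOR 0)) -> 1
  row 8 [01000]: (((0 OR 0) OR NOT 0) AND (0 XOR 1)) -> 1
  row 9 [01001]: (((1 OR 0) OR NOT 1) AND (1 XOR 1)) -> 0
  row 10 [01010]: (((0 OR 1) OR NOT 0) AND (0 XOR 1)) -> 1
  row 11 [01011]: (((1 OR 1) OR NOT 1) AND (1 XOR 1)) -> 0
  row 12 [01100]: (((0 OR 0) OR NOT 0) AND (0 XOR 1)) -> 1
  row 13 [01101]: (((1 OR 0) OR NOT 1) AND (1 XOR 1)) -> 0
  row 14 [01110]: (((0 OR 1) OR NOT 0) AND (0 XOR 1)) -> 1
  row 15 [01111]: (((1 OR 1) OR NOT 1) AND (1 XOR 1)) -> 0
  row 16 [10000]: (((0 OR 0) OR NOT 0) AND (0 XOR 0)) -> 0
  row 17 [10001]: (((1 OR 0) OR NOT 1) AND (1 XOR 0)) -> 1
  row 18 [10010]: (((0 OR 1) OR NOT 0) AND (0 XOR 0)) -> 0
  row 19 [10011]: (((1 OR 1) OR NOT 1) AND (1 XOR 0)) -> 1
  row 20 [10100]: (((0 OR 0) OR NOT 0) AND (0 XOR 0)) -> 0
  row 21 [10101]: (((1 OR 0) OR NOT 1) AND (1 XOR 0)) -> 1
  row 22 [10110]: (((0 OR 1) OR NOT 0) AND (0 XOR 0)) -> 0
  row 23 [10111]: (((1 OR 1) OR NOT 1) AND (1 XOR 0)) -> 1
  row 24 [11000]: (((0 OR 0) OR NOT 0) AND (0 XOR 1)) -> 1
  row 25 [11001]: (((1 OR 0) OR NOT 1) AND (1 XOR 1)) -> 0
  row 26 [11010]: (((0 OR 1) OR NOT 0) AND (0 XOR 1)) -> 1
  row 27 [11011]: (((1 OR 1) OR NOT 1) AND (1 XOR 1)) -> 0
  row 28 [11100]: (((0 OR 0) OR NOT 0) AND (0 XOR 1)) -> 1
  row 29 [11101]: (((1 OR 0) OR NOT 1) AND (1 XOR 1)) -> 0
  row 30 [11110]: (((0 OR 1) OR NOT 0) AND (0 XOR 1)) -> 1
  row 31 [11111]: (((1 OR 1) OR NOT 1) AND (1 XOR 1)) -> 0
Full result column, 8 rows per line (x1,x2 fixed per line; x3,x4,x5 runs 000..111 left to right):
  rows 0-7 [x1,x2=00]: 01010101  (ones: 4)
  rows 8-15 [x1,x2=01]: 10101010  (ones: 4)
  rows 16-23 [x1,x2=10]: 01010101  (ones: 4)
  rows 24-31 [x1,x2=11]: 10101010  (ones: 4)
Count of 1-rows = 4+4+4+4 = 16

16


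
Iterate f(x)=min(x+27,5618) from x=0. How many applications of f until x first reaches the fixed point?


Step 1: x=0, cap=5618, increment=27
Step 2: x grows by 27 each step until capped at 5618; fixed point is x=5618
Step 3: iterations = ceil(5618/27) = 209

209


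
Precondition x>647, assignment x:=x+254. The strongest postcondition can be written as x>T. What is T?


Formula: sp(P, x:=E) = exists old_x. (x = E[old_x/x]) AND P[old_x/x] (old_x is the value of x before the assignment; eliminate old_x by solving x = E[old_x/x] for old_x)
Step 1: Precondition P: x>647, i.e. old_x > 647
Step 2: Assignment gives x = old_x + 254, so old_x = x - 254
Step 3: Substitute into P: x - 254 > 647
Step 4: Simplify: x > 647+254 = 901

901


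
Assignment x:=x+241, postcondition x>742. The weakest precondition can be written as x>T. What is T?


Formula: wp(x:=E, P) = P[E/x] (substitute E for x in postcondition)
Step 1: Postcondition: x>742
Step 2: Substitute x+241 for x: x+241>742
Step 3: Solve for x: x > 742-241 = 501

501


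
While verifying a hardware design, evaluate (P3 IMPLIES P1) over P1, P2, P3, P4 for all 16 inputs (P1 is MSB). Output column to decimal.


Formula: (P3 IMPLIES P1) over P1, P2, P3, P4 (16 rows)
Evaluate each row (bits = P1,P2,P3,P4, MSB first):
  row 0 [0000]: (0 IMPLIES 0) -> 1
  row 1 [0001]: (0 IMPLIES 0) -> 1
  row 2 [0010]: (1 IMPLIES 0) -> 0
  row 3 [0011]: (1 IMPLIES 0) -> 0
  row 4 [0100]: (0 IMPLIES 0) -> 1
  row 5 [0101]: (0 IMPLIES 0) -> 1
  row 6 [0110]: (1 IMPLIES 0) -> 0
  row 7 [0111]: (1 IMPLIES 0) -> 0
  row 8 [1000]: (0 IMPLIES 1) -> 1
  row 9 [1001]: (0 IMPLIES 1) -> 1
  row 10 [1010]: (1 IMPLIES 1) -> 1
  row 11 [1011]: (1 IMPLIES 1) -> 1
  row 12 [1100]: (0 IMPLIES 1) -> 1
  row 13 [1101]: (0 IMPLIES 1) -> 1
  row 14 [1110]: (1 IMPLIES 1) -> 1
  row 15 [1111]: (1 IMPLIES 1) -> 1
Full result column, 4 rows per line (P1,P2 fixed per line; P3,P4 runs 00..11 left to right):
  rows 0-3 [P1,P2=00]: 1100  = hex C
  rows 4-7 [P1,P2=01]: 1100  = hex C
  rows 8-11 [P1,P2=10]: 1111  = hex F
  rows 12-15 [P1,P2=11]: 1111  = hex F
Output column (row 0 .. row 15) = 1100110011111111
Output column grouped in 4s = 1100 1100 1111 1111 = 0xCCFF
Convert to decimal digit by digit (value = value*16 + digit):
  C -> 12
  12*16 + 12 (C) = 204
  204*16 + 15 (F) = 3279
  3279*16 + 15 (F) = 52479
Decimal = 52479

52479


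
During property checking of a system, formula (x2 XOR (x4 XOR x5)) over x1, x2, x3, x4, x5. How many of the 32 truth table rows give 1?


Formula: (x2 XOR (x4 XOR x5)) over 5 vars (32 rows)
Evaluate each row (x1, x2, x3, x4, x5 as bits, MSB first):
  row 0 [00000]: (0 XOR (0 XOR 0)) -> 0
  row 1 [00001]: (0 XOR (0 XOR 1)) -> 1
  row 2 [00010]: (0 XOR (1 XOR 0)) -> 1
  row 3 [00011]: (0 XOR (1 XOR 1)) -> 0
  row 4 [00100]: (0 XOR (0 XOR 0)) -> 0
  row 5 [00101]: (0 XOR (0 XOR 1)) -> 1
  row 6 [00110]: (0 XOR (1 XOR 0)) -> 1
  row 7 [00111]: (0 XOR (1 XOR 1)) -> 0
  row 8 [01000]: (1 XOR (0 XOR 0)) -> 1
  row 9 [01001]: (1 XOR (0 XOR 1)) -> 0
  row 10 [01010]: (1 XOR (1 XOR 0)) -> 0
  row 11 [01011]: (1 XOR (1 XOR 1)) -> 1
  row 12 [01100]: (1 XOR (0 XOR 0)) -> 1
  row 13 [01101]: (1 XOR (0 XOR 1)) -> 0
  row 14 [01110]: (1 XOR (1 XOR 0)) -> 0
  row 15 [01111]: (1 XOR (1 XOR 1)) -> 1
  row 16 [10000]: (0 XOR (0 XOR 0)) -> 0
  row 17 [10001]: (0 XOR (0 XOR 1)) -> 1
  row 18 [10010]: (0 XOR (1 XOR 0)) -> 1
  row 19 [10011]: (0 XOR (1 XOR 1)) -> 0
  row 20 [10100]: (0 XOR (0 XOR 0)) -> 0
  row 21 [10101]: (0 XOR (0 XOR 1)) -> 1
  row 22 [10110]: (0 XOR (1 XOR 0)) -> 1
  row 23 [10111]: (0 XOR (1 XOR 1)) -> 0
  row 24 [11000]: (1 XOR (0 XOR 0)) -> 1
  row 25 [11001]: (1 XOR (0 XOR 1)) -> 0
  row 26 [11010]: (1 XOR (1 XOR 0)) -> 0
  row 27 [11011]: (1 XOR (1 XOR 1)) -> 1
  row 28 [11100]: (1 XOR (0 XOR 0)) -> 1
  row 29 [11101]: (1 XOR (0 XOR 1)) -> 0
  row 30 [11110]: (1 XOR (1 XOR 0)) -> 0
  row 31 [11111]: (1 XOR (1 XOR 1)) -> 1
Full result column, 8 rows per line (x1,x2 fixed per line; x3,x4,x5 runs 000..111 left to right):
  rows 0-7 [x1,x2=00]: 01100110  (ones: 4)
  rows 8-15 [x1,x2=01]: 10011001  (ones: 4)
  rows 16-23 [x1,x2=10]: 01100110  (ones: 4)
  rows 24-31 [x1,x2=11]: 10011001  (ones: 4)
Count of 1-rows = 4+4+4+4 = 16

16


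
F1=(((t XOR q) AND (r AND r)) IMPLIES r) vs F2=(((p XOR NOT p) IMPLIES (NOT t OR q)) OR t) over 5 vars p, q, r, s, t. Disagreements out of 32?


F1 = (((t XOR q) AND (r AND r)) IMPLIES r)
F2 = (((p XOR NOT p) IMPLIES (NOT t OR q)) OR t)
Evaluate both on each of 32 rows (bits = p,q,r,s,t):
  row 0 [00000]: F1=1 F2=1 -> 0
  row 1 [00001]: F1=1 F2=1 -> 0
  row 2 [00010]: F1=1 F2=1 -> 0
  row 3 [00011]: F1=1 F2=1 -> 0
  row 4 [00100]: F1=1 F2=1 -> 0
  row 5 [00101]: F1=1 F2=1 -> 0
  row 6 [00110]: F1=1 F2=1 -> 0
  row 7 [00111]: F1=1 F2=1 -> 0
  row 8 [01000]: F1=1 F2=1 -> 0
  row 9 [01001]: F1=1 F2=1 -> 0
  row 10 [01010]: F1=1 F2=1 -> 0
  row 11 [01011]: F1=1 F2=1 -> 0
  row 12 [01100]: F1=1 F2=1 -> 0
  row 13 [01101]: F1=1 F2=1 -> 0
  row 14 [01110]: F1=1 F2=1 -> 0
  row 15 [01111]: F1=1 F2=1 -> 0
  row 16 [10000]: F1=1 F2=1 -> 0
  row 17 [10001]: F1=1 F2=1 -> 0
  row 18 [10010]: F1=1 F2=1 -> 0
  row 19 [10011]: F1=1 F2=1 -> 0
  row 20 [10100]: F1=1 F2=1 -> 0
  row 21 [10101]: F1=1 F2=1 -> 0
  row 22 [10110]: F1=1 F2=1 -> 0
  row 23 [10111]: F1=1 F2=1 -> 0
  row 24 [11000]: F1=1 F2=1 -> 0
  row 25 [11001]: F1=1 F2=1 -> 0
  row 26 [11010]: F1=1 F2=1 -> 0
  row 27 [11011]: F1=1 F2=1 -> 0
  row 28 [11100]: F1=1 F2=1 -> 0
  row 29 [11101]: F1=1 F2=1 -> 0
  row 30 [11110]: F1=1 F2=1 -> 0
  row 31 [11111]: F1=1 F2=1 -> 0
Full result column, 8 rows per line (p,q fixed per line; r,s,t runs 000..111 left to right):
  rows 0-7 [p,q=00]: 00000000  (ones: 0)
  rows 8-15 [p,q=01]: 00000000  (ones: 0)
  rows 16-23 [p,q=10]: 00000000  (ones: 0)
  rows 24-31 [p,q=11]: 00000000  (ones: 0)
Disagreements = 0+0+0+0 = 0

0


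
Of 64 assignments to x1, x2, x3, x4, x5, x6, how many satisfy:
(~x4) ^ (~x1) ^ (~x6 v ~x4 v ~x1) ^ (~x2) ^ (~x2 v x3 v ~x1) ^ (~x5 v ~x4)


CNF with 6 clauses over 6 vars (64 assignments).
An assignment satisfies CNF iff every clause has >=1 true literal.
Check each row (bits = x1,x2,x3,x4,x5,x6; clause T/F shown):
  row 0 [000000]: clauses=TTTTTT -> 1
  row 1 [000001]: clauses=TTTTTT -> 1
  row 2 [000010]: clauses=TTTTTT -> 1
  row 3 [000011]: clauses=TTTTTT -> 1
  row 4 [000100]: clauses=FTTTTT -> 0
  (every remaining row is evaluated the same way; all 64 results are listed next)
Full result column, 8 rows per line (x1,x2,x3 fixed per line; x4,x5,x6 runs 000..111 left to right):
  rows 0-7 [x1,x2,x3=000]: 11110000  (ones: 4)
  rows 8-15 [x1,x2,x3=001]: 11110000  (ones: 4)
  rows 16-23 [x1,x2,x3=010]: 00000000  (ones: 0)
  rows 24-31 [x1,x2,x3=011]: 00000000  (ones: 0)
  rows 32-39 [x1,x2,x3=100]: 00000000  (ones: 0)
  rows 40-47 [x1,x2,x3=101]: 00000000  (ones: 0)
  rows 48-55 [x1,x2,x3=110]: 00000000  (ones: 0)
  rows 56-63 [x1,x2,x3=111]: 00000000  (ones: 0)
Satisfying assignments = 4+4+0+0+0+0+0+0 = 8

8


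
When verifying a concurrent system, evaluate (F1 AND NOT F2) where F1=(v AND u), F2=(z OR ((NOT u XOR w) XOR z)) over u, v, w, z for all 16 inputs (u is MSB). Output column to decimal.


F1 = (v AND u)
F2 = (z OR ((NOT u XOR w) XOR z))
Counterexample to F1=>F2 is where F1=1 and F2=0.
Evaluate each row (bits = u,v,w,z, MSB first):
  row 0 [0000]: F1=0 F2=1 -> F1&~F2 -> 0
  row 1 [0001]: F1=0 F2=1 -> F1&~F2 -> 0
  row 2 [0010]: F1=0 F2=0 -> F1&~F2 -> 0
  row 3 [0011]: F1=0 F2=1 -> F1&~F2 -> 0
  row 4 [0100]: F1=0 F2=1 -> F1&~F2 -> 0
  row 5 [0101]: F1=0 F2=1 -> F1&~F2 -> 0
  row 6 [0110]: F1=0 F2=0 -> F1&~F2 -> 0
  row 7 [0111]: F1=0 F2=1 -> F1&~F2 -> 0
  row 8 [1000]: F1=0 F2=0 -> F1&~F2 -> 0
  row 9 [1001]: F1=0 F2=1 -> F1&~F2 -> 0
  row 10 [1010]: F1=0 F2=1 -> F1&~F2 -> 0
  row 11 [1011]: F1=0 F2=1 -> F1&~F2 -> 0
  row 12 [1100]: F1=1 F2=0 -> F1&~F2 -> 1
  row 13 [1101]: F1=1 F2=1 -> F1&~F2 -> 0
  row 14 [1110]: F1=1 F2=1 -> F1&~F2 -> 0
  row 15 [1111]: F1=1 F2=1 -> F1&~F2 -> 0
Full result column, 4 rows per line (u,v fixed per line; w,z runs 00..11 left to right):
  rows 0-3 [u,v=00]: 0000  = hex 0
  rows 4-7 [u,v=01]: 0000  = hex 0
  rows 8-11 [u,v=10]: 0000  = hex 0
  rows 12-15 [u,v=11]: 1000  = hex 8
Counterexample vector (row 0 .. row 15) = 0000000000001000
Output column grouped in 4s = 0000 0000 0000 1000 = 0x0008
Convert to decimal digit by digit (value = value*16 + digit):
  0 -> 0
  0*16 + 0 = 0
  0*16 + 0 = 0
  0*16 + 8 = 8
Decimal = 8

8


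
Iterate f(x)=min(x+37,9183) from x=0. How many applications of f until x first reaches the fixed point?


Step 1: x=0, cap=9183, increment=37
Step 2: x grows by 37 each step until capped at 9183; fixed point is x=9183
Step 3: iterations = ceil(9183/37) = 249

249


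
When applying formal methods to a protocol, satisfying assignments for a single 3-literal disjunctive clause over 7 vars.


Step 1: Total=2^7=128
Step 2: Unsat when all 3 false: 2^4=16
Step 3: Sat=128-16=112

112


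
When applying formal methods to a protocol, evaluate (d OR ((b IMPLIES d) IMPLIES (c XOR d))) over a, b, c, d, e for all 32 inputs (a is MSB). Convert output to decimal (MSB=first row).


Formula: (d OR ((b IMPLIES d) IMPLIES (c XOR d))) over a, b, c, d, e (32 rows)
Evaluate each row (bits = a,b,c,d,e, MSB first):
  row 0 [00000]: (0 OR ((0 IMPLIES 0) IMPLIES (0 XOR 0))) -> 0
  row 1 [00001]: (0 OR ((0 IMPLIES 0) IMPLIES (0 XOR 0))) -> 0
  row 2 [00010]: (1 OR ((0 IMPLIES 1) IMPLIES (0 XOR 1))) -> 1
  row 3 [00011]: (1 OR ((0 IMPLIES 1) IMPLIES (0 XOR 1))) -> 1
  row 4 [00100]: (0 OR ((0 IMPLIES 0) IMPLIES (1 XOR 0))) -> 1
  row 5 [00101]: (0 OR ((0 IMPLIES 0) IMPLIES (1 XOR 0))) -> 1
  row 6 [00110]: (1 OR ((0 IMPLIES 1) IMPLIES (1 XOR 1))) -> 1
  row 7 [00111]: (1 OR ((0 IMPLIES 1) IMPLIES (1 XOR 1))) -> 1
  row 8 [01000]: (0 OR ((1 IMPLIES 0) IMPLIES (0 XOR 0))) -> 1
  row 9 [01001]: (0 OR ((1 IMPLIES 0) IMPLIES (0 XOR 0))) -> 1
  row 10 [01010]: (1 OR ((1 IMPLIES 1) IMPLIES (0 XOR 1))) -> 1
  row 11 [01011]: (1 OR ((1 IMPLIES 1) IMPLIES (0 XOR 1))) -> 1
  row 12 [01100]: (0 OR ((1 IMPLIES 0) IMPLIES (1 XOR 0))) -> 1
  row 13 [01101]: (0 OR ((1 IMPLIES 0) IMPLIES (1 XOR 0))) -> 1
  row 14 [01110]: (1 OR ((1 IMPLIES 1) IMPLIES (1 XOR 1))) -> 1
  row 15 [01111]: (1 OR ((1 IMPLIES 1) IMPLIES (1 XOR 1))) -> 1
  row 16 [10000]: (0 OR ((0 IMPLIES 0) IMPLIES (0 XOR 0))) -> 0
  row 17 [10001]: (0 OR ((0 IMPLIES 0) IMPLIES (0 XOR 0))) -> 0
  row 18 [10010]: (1 OR ((0 IMPLIES 1) IMPLIES (0 XOR 1))) -> 1
  row 19 [10011]: (1 OR ((0 IMPLIES 1) IMPLIES (0 XOR 1))) -> 1
  row 20 [10100]: (0 OR ((0 IMPLIES 0) IMPLIES (1 XOR 0))) -> 1
  row 21 [10101]: (0 OR ((0 IMPLIES 0) IMPLIES (1 XOR 0))) -> 1
  row 22 [10110]: (1 OR ((0 IMPLIES 1) IMPLIES (1 XOR 1))) -> 1
  row 23 [10111]: (1 OR ((0 IMPLIES 1) IMPLIES (1 XOR 1))) -> 1
  row 24 [11000]: (0 OR ((1 IMPLIES 0) IMPLIES (0 XOR 0))) -> 1
  row 25 [11001]: (0 OR ((1 IMPLIES 0) IMPLIES (0 XOR 0))) -> 1
  row 26 [11010]: (1 OR ((1 IMPLIES 1) IMPLIES (0 XOR 1))) -> 1
  row 27 [11011]: (1 OR ((1 IMPLIES 1) IMPLIES (0 XOR 1))) -> 1
  row 28 [11100]: (0 OR ((1 IMPLIES 0) IMPLIES (1 XOR 0))) -> 1
  row 29 [11101]: (0 OR ((1 IMPLIES 0) IMPLIES (1 XOR 0))) -> 1
  row 30 [11110]: (1 OR ((1 IMPLIES 1) IMPLIES (1 XOR 1))) -> 1
  row 31 [11111]: (1 OR ((1 IMPLIES 1) IMPLIES (1 XOR 1))) -> 1
Full result column, 4 rows per line (a,b,c fixed per line; d,e runs 00..11 left to right):
  rows 0-3 [a,b,c=000]: 0011  = hex 3
  rows 4-7 [a,b,c=001]: 1111  = hex F
  rows 8-11 [a,b,c=010]: 1111  = hex F
  rows 12-15 [a,b,c=011]: 1111  = hex F
  rows 16-19 [a,b,c=100]: 0011  = hex 3
  rows 20-23 [a,b,c=101]: 1111  = hex F
  rows 24-27 [a,b,c=110]: 1111  = hex F
  rows 28-31 [a,b,c=111]: 1111  = hex F
Output column (row 0 .. row 31) = 00111111111111110011111111111111
Output column grouped in 4s = 0011 1111 1111 1111 0011 1111 1111 1111 = 0x3FFF3FFF
Convert to decimal digit by digit (value = value*16 + digit):
  3 -> 3
  3*16 + 15 (F) = 63
  63*16 + 15 (F) = 1023
  1023*16 + 15 (F) = 16383
  16383*16 + 3 = 262131
  262131*16 + 15 (F) = 4194111
  4194111*16 + 15 (F) = 67105791
  67105791*16 + 15 (F) = 1073692671
Decimal = 1073692671

1073692671


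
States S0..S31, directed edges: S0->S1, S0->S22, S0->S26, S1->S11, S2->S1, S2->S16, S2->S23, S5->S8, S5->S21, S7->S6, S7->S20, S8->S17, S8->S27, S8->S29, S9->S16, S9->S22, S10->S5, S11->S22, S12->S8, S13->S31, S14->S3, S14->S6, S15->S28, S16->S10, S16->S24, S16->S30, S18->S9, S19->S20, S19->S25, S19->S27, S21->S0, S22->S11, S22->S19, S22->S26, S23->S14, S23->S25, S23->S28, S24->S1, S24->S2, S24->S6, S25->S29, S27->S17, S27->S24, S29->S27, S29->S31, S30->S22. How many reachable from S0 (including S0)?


BFS from S0:
  layer 0: {S0}
  layer 1: {S1, S22, S26}
  layer 2: {S11, S19}
  layer 3: {S20, S25, S27}
  layer 4: {S17, S24, S29}
  layer 5: {S2, S6, S31}
  layer 6: {S16, S23}
  layer 7: {S10, S14, S28, S30}
  layer 8: {S3, S5}
  layer 9: {S8, S21}
Reachable set: {S0, S1, S2, S3, S5, S6, S8, S10, S11, S14, S16, S17, S19, S20, S21, S22, S23, S24, S25, S26, S27, S28, S29, S30, S31}
Count = 25

25


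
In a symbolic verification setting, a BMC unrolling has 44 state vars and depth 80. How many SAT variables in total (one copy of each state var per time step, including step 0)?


BMC unrolls to depth k, creating one copy of each state var for steps 0..k.
Step count = 80 + 1 = 81 (steps 0 through 80)
Vars per step = 44
Total = 44 * 81 = 3564

3564


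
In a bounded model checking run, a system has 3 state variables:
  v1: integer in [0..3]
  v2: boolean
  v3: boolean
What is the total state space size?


State space = product of domain sizes of all variables.
Domain sizes:
  v1 (integer in [0..3]): 4
  v2 (boolean): 2
  v3 (boolean): 2
Product = 4 * 2 * 2 = 16

16


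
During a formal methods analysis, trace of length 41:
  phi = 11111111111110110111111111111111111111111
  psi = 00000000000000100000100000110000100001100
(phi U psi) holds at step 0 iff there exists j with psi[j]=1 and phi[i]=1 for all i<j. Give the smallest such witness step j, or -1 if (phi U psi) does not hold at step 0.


(phi U psi) at 0: need smallest j with psi[j]=1 and phi[i]=1 for all i in [0,j).
Scan from step 0:
  step 0: phi=1, psi=0 -> continue
  step 1: phi=1, psi=0 -> continue
  step 2: phi=1, psi=0 -> continue
  step 3: phi=1, psi=0 -> continue
  step 13: phi=0 -> phi-prefix broken from here
  step 14: psi=1 but phi already failed -> not a witness
  step 20: psi=1 but phi already failed -> not a witness
  step 26: psi=1 but phi already failed -> not a witness
  step 27: psi=1 but phi already failed -> not a witness
  step 32: psi=1 but phi already failed -> not a witness
  step 37: psi=1 but phi already failed -> not a witness
  step 38: psi=1 but phi already failed -> not a witness
  end of trace: no witness -> -1
Witness step = -1

-1


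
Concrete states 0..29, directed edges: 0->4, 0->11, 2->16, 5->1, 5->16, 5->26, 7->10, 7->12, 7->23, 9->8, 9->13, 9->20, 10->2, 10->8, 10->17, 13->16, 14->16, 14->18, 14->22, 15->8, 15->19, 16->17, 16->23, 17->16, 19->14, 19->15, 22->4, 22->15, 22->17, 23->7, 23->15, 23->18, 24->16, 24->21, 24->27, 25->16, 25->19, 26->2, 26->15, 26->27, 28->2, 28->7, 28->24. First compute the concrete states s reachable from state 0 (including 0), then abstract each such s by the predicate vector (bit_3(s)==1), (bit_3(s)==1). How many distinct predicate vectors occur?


BFS from 0:
Concrete reachable: {0, 4, 11}
Abstract via predicates (bit_3(s)==1), (bit_3(s)==1):
  (0,0) <- {0, 4}
  (1,1) <- {11}
Distinct abstract states = 2

2


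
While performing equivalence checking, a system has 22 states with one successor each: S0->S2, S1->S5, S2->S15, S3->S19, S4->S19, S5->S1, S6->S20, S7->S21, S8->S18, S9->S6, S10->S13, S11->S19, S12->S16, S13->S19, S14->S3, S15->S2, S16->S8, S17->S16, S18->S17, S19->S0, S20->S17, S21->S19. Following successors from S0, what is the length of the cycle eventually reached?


Trace from S0 until a state repeats:
  S0 -> S2 -> S15 -> S2
S2 first seen at step 1, revisited at step 3.
Cycle length = 3 - 1 = 2

2


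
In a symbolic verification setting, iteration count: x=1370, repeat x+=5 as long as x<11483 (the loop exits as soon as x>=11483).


Step 1: x goes from 1370 toward 11483 by 5; the body runs while x<11483, so iterations = ceil((bound-start)/step)
Step 2: Distance=10113
Step 3: ceil(10113/5)=2023

2023


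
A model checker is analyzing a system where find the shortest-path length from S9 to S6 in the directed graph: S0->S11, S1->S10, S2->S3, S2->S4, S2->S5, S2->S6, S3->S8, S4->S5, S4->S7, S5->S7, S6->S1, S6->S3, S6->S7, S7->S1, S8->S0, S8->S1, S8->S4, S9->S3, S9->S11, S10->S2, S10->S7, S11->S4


BFS layer-by-layer from S9:
  dist 0: {S9}
  dist 1: {S3, S11}
  dist 2: {S4, S8}
  dist 3: {S0, S1, S5, S7}
  dist 4: {S10}
  dist 5: {S2}
  dist 6: {S6}
  -> S6 reached at distance 6
Shortest path length = 6

6


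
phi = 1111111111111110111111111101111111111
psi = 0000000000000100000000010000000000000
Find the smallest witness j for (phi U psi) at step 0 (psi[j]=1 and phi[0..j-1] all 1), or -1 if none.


(phi U psi) at 0: need smallest j with psi[j]=1 and phi[i]=1 for all i in [0,j).
Scan from step 0:
  step 0: phi=1, psi=0 -> continue
  step 1: phi=1, psi=0 -> continue
  step 2: phi=1, psi=0 -> continue
  step 3: phi=1, psi=0 -> continue
  step 13: psi=1 and phi held for [0,13) -> witness found
Witness step = 13

13


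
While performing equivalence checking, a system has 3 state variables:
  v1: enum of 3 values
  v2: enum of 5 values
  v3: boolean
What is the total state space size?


State space = product of domain sizes of all variables.
Domain sizes:
  v1 (enum of 3 values): 3
  v2 (enum of 5 values): 5
  v3 (boolean): 2
Product = 3 * 5 * 2 = 30

30


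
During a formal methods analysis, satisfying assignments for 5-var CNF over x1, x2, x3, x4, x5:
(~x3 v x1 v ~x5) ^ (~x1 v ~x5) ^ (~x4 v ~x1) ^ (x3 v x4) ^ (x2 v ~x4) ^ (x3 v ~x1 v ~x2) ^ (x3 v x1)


CNF with 7 clauses over 5 vars (32 assignments).
An assignment satisfies CNF iff every clause has >=1 true literal.
Check each row (bits = x1,x2,x3,x4,x5; clause T/F shown):
  row 0 [00000]: clauses=TTTFTTF -> 0
  row 1 [00001]: clauses=TTTFTTF -> 0
  row 2 [00010]: clauses=TTTTFTF -> 0
  row 3 [00011]: clauses=TTTTFTF -> 0
  row 4 [00100]: clauses=TTTTTTT -> 1
  row 5 [00101]: clauses=FTTTTTT -> 0
  row 6 [00110]: clauses=TTTTFTT -> 0
  row 7 [00111]: clauses=FTTTFTT -> 0
  row 8 [01000]: clauses=TTTFTTF -> 0
  row 9 [01001]: clauses=TTTFTTF -> 0
  row 10 [01010]: clauses=TTTTTTF -> 0
  row 11 [01011]: clauses=TTTTTTF -> 0
  row 12 [01100]: clauses=TTTTTTT -> 1
  row 13 [01101]: clauses=FTTTTTT -> 0
  row 14 [01110]: clauses=TTTTTTT -> 1
  row 15 [01111]: clauses=FTTTTTT -> 0
  row 16 [10000]: clauses=TTTFTTT -> 0
  row 17 [10001]: clauses=TFTFTTT -> 0
  row 18 [10010]: clauses=TTFTFTT -> 0
  row 19 [10011]: clauses=TFFTFTT -> 0
  row 20 [10100]: clauses=TTTTTTT -> 1
  row 21 [10101]: clauses=TFTTTTT -> 0
  row 22 [10110]: clauses=TTFTFTT -> 0
  row 23 [10111]: clauses=TFFTFTT -> 0
  row 24 [11000]: clauses=TTTFTFT -> 0
  row 25 [11001]: clauses=TFTFTFT -> 0
  row 26 [11010]: clauses=TTFTTFT -> 0
  row 27 [11011]: clauses=TFFTTFT -> 0
  row 28 [11100]: clauses=TTTTTTT -> 1
  row 29 [11101]: clauses=TFTTTTT -> 0
  row 30 [11110]: clauses=TTFTTTT -> 0
  row 31 [11111]: clauses=TFFTTTT -> 0
Full result column, 8 rows per line (x1,x2 fixed per line; x3,x4,x5 runs 000..111 left to right):
  rows 0-7 [x1,x2=00]: 00001000  (ones: 1)
  rows 8-15 [x1,x2=01]: 00001010  (ones: 2)
  rows 16-23 [x1,x2=10]: 00001000  (ones: 1)
  rows 24-31 [x1,x2=11]: 00001000  (ones: 1)
Satisfying assignments = 1+2+1+1 = 5

5


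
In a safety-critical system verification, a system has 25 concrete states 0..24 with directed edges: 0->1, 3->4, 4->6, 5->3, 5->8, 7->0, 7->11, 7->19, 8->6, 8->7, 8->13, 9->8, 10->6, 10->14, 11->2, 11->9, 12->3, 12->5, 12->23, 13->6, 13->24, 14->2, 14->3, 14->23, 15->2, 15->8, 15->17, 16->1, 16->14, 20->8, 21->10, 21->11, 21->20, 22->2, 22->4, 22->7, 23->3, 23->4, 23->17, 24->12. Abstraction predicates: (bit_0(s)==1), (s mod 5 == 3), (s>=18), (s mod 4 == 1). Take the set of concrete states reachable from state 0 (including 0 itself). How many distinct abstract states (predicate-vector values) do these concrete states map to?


BFS from 0:
Concrete reachable: {0, 1}
Abstract via predicates (bit_0(s)==1), (s mod 5 == 3), (s>=18), (s mod 4 == 1):
  (0,0,0,0) <- {0}
  (1,0,0,1) <- {1}
Distinct abstract states = 2

2


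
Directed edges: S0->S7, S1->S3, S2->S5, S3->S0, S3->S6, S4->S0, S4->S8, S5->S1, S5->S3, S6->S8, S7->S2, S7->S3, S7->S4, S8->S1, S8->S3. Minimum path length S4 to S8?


BFS layer-by-layer from S4:
  dist 0: {S4}
  dist 1: {S0, S8}
  -> S8 reached at distance 1
Shortest path length = 1

1


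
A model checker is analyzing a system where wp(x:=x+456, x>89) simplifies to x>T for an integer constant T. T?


Formula: wp(x:=E, P) = P[E/x] (substitute E for x in postcondition)
Step 1: Postcondition: x>89
Step 2: Substitute x+456 for x: x+456>89
Step 3: Solve for x: x > 89-456 = -367

-367


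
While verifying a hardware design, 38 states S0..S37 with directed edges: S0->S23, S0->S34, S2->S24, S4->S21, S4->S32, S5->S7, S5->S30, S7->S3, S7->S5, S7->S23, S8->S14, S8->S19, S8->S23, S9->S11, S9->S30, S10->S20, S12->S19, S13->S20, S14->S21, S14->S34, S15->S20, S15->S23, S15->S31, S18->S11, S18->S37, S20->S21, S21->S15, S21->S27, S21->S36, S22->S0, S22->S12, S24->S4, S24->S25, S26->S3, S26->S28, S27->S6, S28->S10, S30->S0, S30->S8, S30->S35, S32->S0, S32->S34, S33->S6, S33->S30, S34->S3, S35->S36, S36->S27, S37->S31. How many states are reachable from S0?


BFS from S0:
  layer 0: {S0}
  layer 1: {S23, S34}
  layer 2: {S3}
Reachable set: {S0, S3, S23, S34}
Count = 4

4


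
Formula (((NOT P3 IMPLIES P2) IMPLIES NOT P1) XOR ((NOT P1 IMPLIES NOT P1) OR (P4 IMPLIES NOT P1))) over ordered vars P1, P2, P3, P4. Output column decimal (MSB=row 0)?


Formula: (((NOT P3 IMPLIES P2) IMPLIES NOT P1) XOR ((NOT P1 IMPLIES NOT P1) OR (P4 IMPLIES NOT P1))) over P1, P2, P3, P4 (16 rows)
Evaluate each row (bits = P1,P2,P3,P4, MSB first):
  row 0 [0000]: (((NOT 0 IMPLIES 0) IMPLIES NOT 0) XOR ((NOT 0 IMPLIES NOT 0) OR (0 IMPLIES NOT 0))) -> 0
  row 1 [0001]: (((NOT 0 IMPLIES 0) IMPLIES NOT 0) XOR ((NOT 0 IMPLIES NOT 0) OR (1 IMPLIES NOT 0))) -> 0
  row 2 [0010]: (((NOT 1 IMPLIES 0) IMPLIES NOT 0) XOR ((NOT 0 IMPLIES NOT 0) OR (0 IMPLIES NOT 0))) -> 0
  row 3 [0011]: (((NOT 1 IMPLIES 0) IMPLIES NOT 0) XOR ((NOT 0 IMPLIES NOT 0) OR (1 IMPLIES NOT 0))) -> 0
  row 4 [0100]: (((NOT 0 IMPLIES 1) IMPLIES NOT 0) XOR ((NOT 0 IMPLIES NOT 0) OR (0 IMPLIES NOT 0))) -> 0
  row 5 [0101]: (((NOT 0 IMPLIES 1) IMPLIES NOT 0) XOR ((NOT 0 IMPLIES NOT 0) OR (1 IMPLIES NOT 0))) -> 0
  row 6 [0110]: (((NOT 1 IMPLIES 1) IMPLIES NOT 0) XOR ((NOT 0 IMPLIES NOT 0) OR (0 IMPLIES NOT 0))) -> 0
  row 7 [0111]: (((NOT 1 IMPLIES 1) IMPLIES NOT 0) XOR ((NOT 0 IMPLIES NOT 0) OR (1 IMPLIES NOT 0))) -> 0
  row 8 [1000]: (((NOT 0 IMPLIES 0) IMPLIES NOT 1) XOR ((NOT 1 IMPLIES NOT 1) OR (0 IMPLIES NOT 1))) -> 0
  row 9 [1001]: (((NOT 0 IMPLIES 0) IMPLIES NOT 1) XOR ((NOT 1 IMPLIES NOT 1) OR (1 IMPLIES NOT 1))) -> 0
  row 10 [1010]: (((NOT 1 IMPLIES 0) IMPLIES NOT 1) XOR ((NOT 1 IMPLIES NOT 1) OR (0 IMPLIES NOT 1))) -> 1
  row 11 [1011]: (((NOT 1 IMPLIES 0) IMPLIES NOT 1) XOR ((NOT 1 IMPLIES NOT 1) OR (1 IMPLIES NOT 1))) -> 1
  row 12 [1100]: (((NOT 0 IMPLIES 1) IMPLIES NOT 1) XOR ((NOT 1 IMPLIES NOT 1) OR (0 IMPLIES NOT 1))) -> 1
  row 13 [1101]: (((NOT 0 IMPLIES 1) IMPLIES NOT 1) XOR ((NOT 1 IMPLIES NOT 1) OR (1 IMPLIES NOT 1))) -> 1
  row 14 [1110]: (((NOT 1 IMPLIES 1) IMPLIES NOT 1) XOR ((NOT 1 IMPLIES NOT 1) OR (0 IMPLIES NOT 1))) -> 1
  row 15 [1111]: (((NOT 1 IMPLIES 1) IMPLIES NOT 1) XOR ((NOT 1 IMPLIES NOT 1) OR (1 IMPLIES NOT 1))) -> 1
Full result column, 4 rows per line (P1,P2 fixed per line; P3,P4 runs 00..11 left to right):
  rows 0-3 [P1,P2=00]: 0000  = hex 0
  rows 4-7 [P1,P2=01]: 0000  = hex 0
  rows 8-11 [P1,P2=10]: 0011  = hex 3
  rows 12-15 [P1,P2=11]: 1111  = hex F
Output column (row 0 .. row 15) = 0000000000111111
Output column grouped in 4s = 0000 0000 0011 1111 = 0x003F
Convert to decimal digit by digit (value = value*16 + digit):
  0 -> 0
  0*16 + 0 = 0
  0*16 + 3 = 3
  3*16 + 15 (F) = 63
Decimal = 63

63


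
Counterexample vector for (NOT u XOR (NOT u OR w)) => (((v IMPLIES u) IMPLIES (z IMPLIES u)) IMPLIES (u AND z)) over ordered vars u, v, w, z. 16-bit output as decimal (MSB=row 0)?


F1 = (NOT u XOR (NOT u OR w))
F2 = (((v IMPLIES u) IMPLIES (z IMPLIES u)) IMPLIES (u AND z))
Counterexample to F1=>F2 is where F1=1 and F2=0.
Evaluate each row (bits = u,v,w,z, MSB first):
  row 0 [0000]: F1=0 F2=0 -> F1&~F2 -> 0
  row 1 [0001]: F1=0 F2=1 -> F1&~F2 -> 0
  row 2 [0010]: F1=0 F2=0 -> F1&~F2 -> 0
  row 3 [0011]: F1=0 F2=1 -> F1&~F2 -> 0
  row 4 [0100]: F1=0 F2=0 -> F1&~F2 -> 0
  row 5 [0101]: F1=0 F2=0 -> F1&~F2 -> 0
  row 6 [0110]: F1=0 F2=0 -> F1&~F2 -> 0
  row 7 [0111]: F1=0 F2=0 -> F1&~F2 -> 0
  row 8 [1000]: F1=0 F2=0 -> F1&~F2 -> 0
  row 9 [1001]: F1=0 F2=1 -> F1&~F2 -> 0
  row 10 [1010]: F1=1 F2=0 -> F1&~F2 -> 1
  row 11 [1011]: F1=1 F2=1 -> F1&~F2 -> 0
  row 12 [1100]: F1=0 F2=0 -> F1&~F2 -> 0
  row 13 [1101]: F1=0 F2=1 -> F1&~F2 -> 0
  row 14 [1110]: F1=1 F2=0 -> F1&~F2 -> 1
  row 15 [1111]: F1=1 F2=1 -> F1&~F2 -> 0
Full result column, 4 rows per line (u,v fixed per line; w,z runs 00..11 left to right):
  rows 0-3 [u,v=00]: 0000  = hex 0
  rows 4-7 [u,v=01]: 0000  = hex 0
  rows 8-11 [u,v=10]: 0010  = hex 2
  rows 12-15 [u,v=11]: 0010  = hex 2
Counterexample vector (row 0 .. row 15) = 0000000000100010
Output column grouped in 4s = 0000 0000 0010 0010 = 0x0022
Convert to decimal digit by digit (value = value*16 + digit):
  0 -> 0
  0*16 + 0 = 0
  0*16 + 2 = 2
  2*16 + 2 = 34
Decimal = 34

34


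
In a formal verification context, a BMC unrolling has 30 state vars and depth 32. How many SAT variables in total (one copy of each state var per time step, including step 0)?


BMC unrolls to depth k, creating one copy of each state var for steps 0..k.
Step count = 32 + 1 = 33 (steps 0 through 32)
Vars per step = 30
Total = 30 * 33 = 990

990


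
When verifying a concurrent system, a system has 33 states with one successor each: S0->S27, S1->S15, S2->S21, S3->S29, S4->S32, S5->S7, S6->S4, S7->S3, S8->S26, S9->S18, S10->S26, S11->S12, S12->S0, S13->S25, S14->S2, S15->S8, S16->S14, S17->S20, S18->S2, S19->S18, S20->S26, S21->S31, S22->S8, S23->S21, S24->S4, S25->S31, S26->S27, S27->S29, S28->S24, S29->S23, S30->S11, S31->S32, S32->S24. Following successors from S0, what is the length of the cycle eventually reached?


Trace from S0 until a state repeats:
  S0 -> S27 -> S29 -> S23 -> S21 -> S31 -> S32 -> S24 -> S4 -> S32
S32 first seen at step 6, revisited at step 9.
Cycle length = 9 - 6 = 3

3


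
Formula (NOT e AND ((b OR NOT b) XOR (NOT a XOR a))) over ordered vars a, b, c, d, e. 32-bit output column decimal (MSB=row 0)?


Formula: (NOT e AND ((b OR NOT b) XOR (NOT a XOR a))) over a, b, c, d, e (32 rows)
Evaluate each row (bits = a,b,c,d,e, MSB first):
  row 0 [00000]: (NOT 0 AND ((0 OR NOT 0) XOR (NOT 0 XOR 0))) -> 0
  row 1 [00001]: (NOT 1 AND ((0 OR NOT 0) XOR (NOT 0 XOR 0))) -> 0
  row 2 [00010]: (NOT 0 AND ((0 OR NOT 0) XOR (NOT 0 XOR 0))) -> 0
  row 3 [00011]: (NOT 1 AND ((0 OR NOT 0) XOR (NOT 0 XOR 0))) -> 0
  row 4 [00100]: (NOT 0 AND ((0 OR NOT 0) XOR (NOT 0 XOR 0))) -> 0
  row 5 [00101]: (NOT 1 AND ((0 OR NOT 0) XOR (NOT 0 XOR 0))) -> 0
  row 6 [00110]: (NOT 0 AND ((0 OR NOT 0) XOR (NOT 0 XOR 0))) -> 0
  row 7 [00111]: (NOT 1 AND ((0 OR NOT 0) XOR (NOT 0 XOR 0))) -> 0
  row 8 [01000]: (NOT 0 AND ((1 OR NOT 1) XOR (NOT 0 XOR 0))) -> 0
  row 9 [01001]: (NOT 1 AND ((1 OR NOT 1) XOR (NOT 0 XOR 0))) -> 0
  row 10 [01010]: (NOT 0 AND ((1 OR NOT 1) XOR (NOT 0 XOR 0))) -> 0
  row 11 [01011]: (NOT 1 AND ((1 OR NOT 1) XOR (NOT 0 XOR 0))) -> 0
  row 12 [01100]: (NOT 0 AND ((1 OR NOT 1) XOR (NOT 0 XOR 0))) -> 0
  row 13 [01101]: (NOT 1 AND ((1 OR NOT 1) XOR (NOT 0 XOR 0))) -> 0
  row 14 [01110]: (NOT 0 AND ((1 OR NOT 1) XOR (NOT 0 XOR 0))) -> 0
  row 15 [01111]: (NOT 1 AND ((1 OR NOT 1) XOR (NOT 0 XOR 0))) -> 0
  row 16 [10000]: (NOT 0 AND ((0 OR NOT 0) XOR (NOT 1 XOR 1))) -> 0
  row 17 [10001]: (NOT 1 AND ((0 OR NOT 0) XOR (NOT 1 XOR 1))) -> 0
  row 18 [10010]: (NOT 0 AND ((0 OR NOT 0) XOR (NOT 1 XOR 1))) -> 0
  row 19 [10011]: (NOT 1 AND ((0 OR NOT 0) XOR (NOT 1 XOR 1))) -> 0
  row 20 [10100]: (NOT 0 AND ((0 OR NOT 0) XOR (NOT 1 XOR 1))) -> 0
  row 21 [10101]: (NOT 1 AND ((0 OR NOT 0) XOR (NOT 1 XOR 1))) -> 0
  row 22 [10110]: (NOT 0 AND ((0 OR NOT 0) XOR (NOT 1 XOR 1))) -> 0
  row 23 [10111]: (NOT 1 AND ((0 OR NOT 0) XOR (NOT 1 XOR 1))) -> 0
  row 24 [11000]: (NOT 0 AND ((1 OR NOT 1) XOR (NOT 1 XOR 1))) -> 0
  row 25 [11001]: (NOT 1 AND ((1 OR NOT 1) XOR (NOT 1 XOR 1))) -> 0
  row 26 [11010]: (NOT 0 AND ((1 OR NOT 1) XOR (NOT 1 XOR 1))) -> 0
  row 27 [11011]: (NOT 1 AND ((1 OR NOT 1) XOR (NOT 1 XOR 1))) -> 0
  row 28 [11100]: (NOT 0 AND ((1 OR NOT 1) XOR (NOT 1 XOR 1))) -> 0
  row 29 [11101]: (NOT 1 AND ((1 OR NOT 1) XOR (NOT 1 XOR 1))) -> 0
  row 30 [11110]: (NOT 0 AND ((1 OR NOT 1) XOR (NOT 1 XOR 1))) -> 0
  row 31 [11111]: (NOT 1 AND ((1 OR NOT 1) XOR (NOT 1 XOR 1))) -> 0
Full result column, 4 rows per line (a,b,c fixed per line; d,e runs 00..11 left to right):
  rows 0-3 [a,b,c=000]: 0000  = hex 0
  rows 4-7 [a,b,c=001]: 0000  = hex 0
  rows 8-11 [a,b,c=010]: 0000  = hex 0
  rows 12-15 [a,b,c=011]: 0000  = hex 0
  rows 16-19 [a,b,c=100]: 0000  = hex 0
  rows 20-23 [a,b,c=101]: 0000  = hex 0
  rows 24-27 [a,b,c=110]: 0000  = hex 0
  rows 28-31 [a,b,c=111]: 0000  = hex 0
Output column (row 0 .. row 31) = 00000000000000000000000000000000
Output column grouped in 4s = 0000 0000 0000 0000 0000 0000 0000 0000 = 0x00000000
Convert to decimal digit by digit (value = value*16 + digit):
  0 -> 0
  0*16 + 0 = 0
  0*16 + 0 = 0
  0*16 + 0 = 0
  0*16 + 0 = 0
  0*16 + 0 = 0
  0*16 + 0 = 0
  0*16 + 0 = 0
Decimal = 0

0


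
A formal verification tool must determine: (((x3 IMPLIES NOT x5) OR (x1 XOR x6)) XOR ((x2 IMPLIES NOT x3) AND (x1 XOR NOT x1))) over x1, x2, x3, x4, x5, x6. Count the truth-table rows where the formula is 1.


Formula: (((x3 IMPLIES NOT x5) OR (x1 XOR x6)) XOR ((x2 IMPLIES NOT x3) AND (x1 XOR NOT x1))) over 6 vars (64 rows)
Evaluate each row (x1, x2, x3, x4, x5, x6 as bits, MSB first):
  row 0 [000000]: (((0 IMPLIES NOT 0) OR (0 XOR 0)) XOR ((0 IMPLIES NOT 0) AND (0 XOR NOT 0))) -> 0
  row 1 [000001]: (((0 IMPLIES NOT 0) OR (0 XOR 1)) XOR ((0 IMPLIES NOT 0) AND (0 XOR NOT 0))) -> 0
  row 2 [000010]: (((0 IMPLIES NOT 1) OR (0 XOR 0)) XOR ((0 IMPLIES NOT 0) AND (0 XOR NOT 0))) -> 0
  row 3 [000011]: (((0 IMPLIES NOT 1) OR (0 XOR 1)) XOR ((0 IMPLIES NOT 0) AND (0 XOR NOT 0))) -> 0
  row 4 [000100]: (((0 IMPLIES NOT 0) OR (0 XOR 0)) XOR ((0 IMPLIES NOT 0) AND (0 XOR NOT 0))) -> 0
  (every remaining row is evaluated the same way; all 64 results are listed next)
Full result column, 8 rows per line (x1,x2,x3 fixed per line; x4,x5,x6 runs 000..111 left to right):
  rows 0-7 [x1,x2,x3=000]: 00000000  (ones: 0)
  rows 8-15 [x1,x2,x3=001]: 00100010  (ones: 2)
  rows 16-23 [x1,x2,x3=010]: 00000000  (ones: 0)
  rows 24-31 [x1,x2,x3=011]: 11011101  (ones: 6)
  rows 32-39 [x1,x2,x3=100]: 00000000  (ones: 0)
  rows 40-47 [x1,x2,x3=101]: 00010001  (ones: 2)
  rows 48-55 [x1,x2,x3=110]: 00000000  (ones: 0)
  rows 56-63 [x1,x2,x3=111]: 11101110  (ones: 6)
Count of 1-rows = 0+2+0+6+0+2+0+6 = 16

16


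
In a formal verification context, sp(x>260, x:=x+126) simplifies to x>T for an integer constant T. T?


Formula: sp(P, x:=E) = exists old_x. (x = E[old_x/x]) AND P[old_x/x] (old_x is the value of x before the assignment; eliminate old_x by solving x = E[old_x/x] for old_x)
Step 1: Precondition P: x>260, i.e. old_x > 260
Step 2: Assignment gives x = old_x + 126, so old_x = x - 126
Step 3: Substitute into P: x - 126 > 260
Step 4: Simplify: x > 260+126 = 386

386


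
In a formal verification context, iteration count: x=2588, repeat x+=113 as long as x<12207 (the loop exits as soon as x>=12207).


Step 1: x goes from 2588 toward 12207 by 113; the body runs while x<12207, so iterations = ceil((bound-start)/step)
Step 2: Distance=9619
Step 3: ceil(9619/113)=86

86


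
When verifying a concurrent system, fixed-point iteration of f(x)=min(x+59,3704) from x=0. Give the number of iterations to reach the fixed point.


Step 1: x=0, cap=3704, increment=59
Step 2: x grows by 59 each step until capped at 3704; fixed point is x=3704
Step 3: iterations = ceil(3704/59) = 63

63


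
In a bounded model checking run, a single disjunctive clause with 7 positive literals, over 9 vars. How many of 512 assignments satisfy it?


Step 1: Total=2^9=512
Step 2: Unsat when all 7 false: 2^2=4
Step 3: Sat=512-4=508

508


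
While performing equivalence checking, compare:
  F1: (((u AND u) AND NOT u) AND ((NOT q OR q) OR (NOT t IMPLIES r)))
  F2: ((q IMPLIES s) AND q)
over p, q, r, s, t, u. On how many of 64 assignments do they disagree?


F1 = (((u AND u) AND NOT u) AND ((NOT q OR q) OR (NOT t IMPLIES r)))
F2 = ((q IMPLIES s) AND q)
Evaluate both on each of 64 rows (bits = p,q,r,s,t,u):
  row 0 [000000]: F1=0 F2=0 -> 0
  row 1 [000001]: F1=0 F2=0 -> 0
  row 2 [000010]: F1=0 F2=0 -> 0
  row 3 [000011]: F1=0 F2=0 -> 0
  row 4 [000100]: F1=0 F2=0 -> 0
  (every remaining row is evaluated the same way; all 64 results are listed next)
Full result column, 8 rows per line (p,q,r fixed per line; s,t,u runs 000..111 left to right):
  rows 0-7 [p,q,r=000]: 00000000  (ones: 0)
  rows 8-15 [p,q,r=001]: 00000000  (ones: 0)
  rows 16-23 [p,q,r=010]: 00001111  (ones: 4)
  rows 24-31 [p,q,r=011]: 00001111  (ones: 4)
  rows 32-39 [p,q,r=100]: 00000000  (ones: 0)
  rows 40-47 [p,q,r=101]: 00000000  (ones: 0)
  rows 48-55 [p,q,r=110]: 00001111  (ones: 4)
  rows 56-63 [p,q,r=111]: 00001111  (ones: 4)
Disagreements = 0+0+4+4+0+0+4+4 = 16

16
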